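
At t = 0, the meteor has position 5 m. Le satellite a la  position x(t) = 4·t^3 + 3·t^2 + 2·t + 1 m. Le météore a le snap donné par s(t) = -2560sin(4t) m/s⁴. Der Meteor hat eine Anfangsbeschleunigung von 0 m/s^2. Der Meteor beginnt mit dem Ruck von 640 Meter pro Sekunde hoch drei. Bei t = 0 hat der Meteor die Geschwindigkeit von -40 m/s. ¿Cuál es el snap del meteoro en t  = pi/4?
Tenemos el snap s(t) = -2560·sin(4·t). Sustituyendo t = pi/4: s(pi/4) = 0.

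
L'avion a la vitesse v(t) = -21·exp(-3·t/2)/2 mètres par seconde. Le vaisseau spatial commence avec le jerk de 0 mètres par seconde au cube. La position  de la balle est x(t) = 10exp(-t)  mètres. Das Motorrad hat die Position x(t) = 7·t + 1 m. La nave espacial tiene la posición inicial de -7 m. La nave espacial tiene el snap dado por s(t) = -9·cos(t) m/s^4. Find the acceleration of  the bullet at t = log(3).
We must differentiate our position equation x(t) = 10·exp(-t) 2 times. Taking d/dt of x(t), we find v(t) = -10·exp(-t). Taking d/dt of v(t), we find a(t) = 10·exp(-t). We have acceleration a(t) = 10·exp(-t). Substituting t = log(3): a(log(3)) = 10/3.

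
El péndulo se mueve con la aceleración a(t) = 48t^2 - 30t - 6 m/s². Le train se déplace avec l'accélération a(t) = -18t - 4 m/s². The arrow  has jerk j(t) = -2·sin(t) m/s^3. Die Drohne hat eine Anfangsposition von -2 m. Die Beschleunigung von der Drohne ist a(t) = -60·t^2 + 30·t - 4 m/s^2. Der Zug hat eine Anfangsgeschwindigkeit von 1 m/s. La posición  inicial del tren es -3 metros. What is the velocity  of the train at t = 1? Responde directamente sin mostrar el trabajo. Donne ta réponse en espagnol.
En t = 1, v = -12.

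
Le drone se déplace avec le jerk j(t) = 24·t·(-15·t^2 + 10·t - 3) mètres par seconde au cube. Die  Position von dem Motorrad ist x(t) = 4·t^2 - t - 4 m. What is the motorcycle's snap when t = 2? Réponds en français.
En partant de la position x(t) = 4·t^2 - t - 4, nous prenons 4 dérivées. En dérivant la position, nous obtenons la vitesse: v(t) = 8·t - 1. En dérivant la vitesse, nous obtenons l'accélération: a(t) = 8. En dérivant l'accélération, nous obtenons le jerk: j(t) = 0. La dérivée du jerk donne le snap: s(t) = 0. En utilisant s(t) = 0 et en substituant t = 2, nous trouvons s = 0.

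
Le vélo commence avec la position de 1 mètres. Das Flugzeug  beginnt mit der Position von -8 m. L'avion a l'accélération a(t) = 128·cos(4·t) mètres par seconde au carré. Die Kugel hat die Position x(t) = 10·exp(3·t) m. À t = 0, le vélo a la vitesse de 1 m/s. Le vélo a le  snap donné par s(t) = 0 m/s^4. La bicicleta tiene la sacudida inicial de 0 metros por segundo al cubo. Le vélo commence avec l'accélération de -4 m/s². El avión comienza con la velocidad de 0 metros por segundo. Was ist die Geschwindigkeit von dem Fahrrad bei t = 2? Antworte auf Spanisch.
Partiendo del snap s(t) = 0, tomamos 3 integrales. La antiderivada del snap, con j(0) = 0, da la sacudida: j(t) = 0. La integral de la sacudida es la aceleración. Usando a(0) = -4, obtenemos a(t) = -4. Tomando ∫a(t)dt y aplicando v(0) = 1, encontramos v(t) = 1 - 4·t. De la ecuación de la velocidad v(t) = 1 - 4·t, sustituimos t = 2 para obtener v = -7.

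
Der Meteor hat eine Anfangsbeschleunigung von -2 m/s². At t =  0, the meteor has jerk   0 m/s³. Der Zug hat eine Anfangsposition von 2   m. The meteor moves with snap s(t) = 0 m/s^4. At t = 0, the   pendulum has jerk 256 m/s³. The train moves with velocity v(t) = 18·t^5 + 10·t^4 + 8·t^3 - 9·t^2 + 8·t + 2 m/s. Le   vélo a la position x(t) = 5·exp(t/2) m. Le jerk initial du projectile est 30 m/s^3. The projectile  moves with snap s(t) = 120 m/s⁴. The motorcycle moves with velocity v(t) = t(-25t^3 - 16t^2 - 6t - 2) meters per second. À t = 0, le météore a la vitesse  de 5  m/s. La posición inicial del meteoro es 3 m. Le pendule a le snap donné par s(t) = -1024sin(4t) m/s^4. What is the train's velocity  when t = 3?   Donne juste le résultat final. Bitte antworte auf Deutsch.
Die Antwort ist 5345.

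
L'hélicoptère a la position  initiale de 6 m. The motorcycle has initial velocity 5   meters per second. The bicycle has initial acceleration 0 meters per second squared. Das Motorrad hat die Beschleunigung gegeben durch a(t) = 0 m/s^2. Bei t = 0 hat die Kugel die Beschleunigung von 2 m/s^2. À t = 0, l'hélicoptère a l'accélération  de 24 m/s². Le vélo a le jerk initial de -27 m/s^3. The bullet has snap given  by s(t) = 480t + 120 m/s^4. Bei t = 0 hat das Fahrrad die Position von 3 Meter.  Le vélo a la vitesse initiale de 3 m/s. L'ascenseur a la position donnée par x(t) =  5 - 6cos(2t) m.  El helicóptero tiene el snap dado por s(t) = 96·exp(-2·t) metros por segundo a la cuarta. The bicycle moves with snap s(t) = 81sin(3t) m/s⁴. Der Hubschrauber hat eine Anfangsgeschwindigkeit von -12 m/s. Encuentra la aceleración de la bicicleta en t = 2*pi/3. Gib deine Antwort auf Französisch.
En partant du snap s(t) = 81·sin(3·t), nous prenons 2 intégrales. En prenant ∫s(t)dt et en appliquant j(0) = -27, nous trouvons j(t) = -27·cos(3·t). En intégrant le jerk et en utilisant la condition initiale a(0) = 0, nous obtenons a(t) = -9·sin(3·t). De l'équation de l'accélération a(t) = -9·sin(3·t), nous substituons t = 2*pi/3 pour obtenir a = 0.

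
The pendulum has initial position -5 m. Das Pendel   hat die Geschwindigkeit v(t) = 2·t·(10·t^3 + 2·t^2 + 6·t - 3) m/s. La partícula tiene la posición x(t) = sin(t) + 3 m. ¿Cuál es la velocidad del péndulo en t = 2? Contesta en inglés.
Using v(t) = 2·t·(10·t^3 + 2·t^2 + 6·t - 3) and substituting t = 2, we find v = 388.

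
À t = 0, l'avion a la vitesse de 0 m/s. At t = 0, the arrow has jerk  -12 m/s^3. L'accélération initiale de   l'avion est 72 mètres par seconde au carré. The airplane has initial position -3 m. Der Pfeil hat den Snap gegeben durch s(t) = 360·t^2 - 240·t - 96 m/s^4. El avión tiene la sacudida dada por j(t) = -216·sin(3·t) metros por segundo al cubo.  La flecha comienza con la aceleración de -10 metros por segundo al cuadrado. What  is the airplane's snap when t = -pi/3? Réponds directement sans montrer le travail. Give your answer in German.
s(-pi/3) = 648.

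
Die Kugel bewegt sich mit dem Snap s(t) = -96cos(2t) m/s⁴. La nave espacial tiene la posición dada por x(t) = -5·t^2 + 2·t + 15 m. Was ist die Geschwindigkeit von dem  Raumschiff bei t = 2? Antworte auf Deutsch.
Wir müssen unsere Gleichung für die Position x(t) = -5·t^2 + 2·t + 15 1-mal ableiten. Durch Ableiten von der Position erhalten wir die Geschwindigkeit: v(t) = 2 - 10·t. Mit v(t) = 2 - 10·t und Einsetzen von t = 2, finden wir v = -18.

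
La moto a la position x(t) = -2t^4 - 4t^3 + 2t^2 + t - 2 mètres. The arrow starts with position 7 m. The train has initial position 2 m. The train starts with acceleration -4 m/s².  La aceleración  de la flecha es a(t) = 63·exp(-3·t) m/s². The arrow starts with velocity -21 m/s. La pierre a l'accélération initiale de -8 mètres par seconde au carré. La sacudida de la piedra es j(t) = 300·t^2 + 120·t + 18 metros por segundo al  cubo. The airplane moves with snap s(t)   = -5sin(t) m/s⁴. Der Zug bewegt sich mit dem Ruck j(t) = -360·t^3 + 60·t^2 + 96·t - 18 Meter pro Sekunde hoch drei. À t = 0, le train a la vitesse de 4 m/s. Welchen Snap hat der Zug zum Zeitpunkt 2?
Ausgehend von dem Ruck j(t) = -360·t^3 + 60·t^2 + 96·t - 18, nehmen wir 1 Ableitung. Durch Ableiten von dem Ruck erhalten wir den Snap: s(t) = -1080·t^2 + 120·t + 96. Aus der Gleichung für den Snap s(t) = -1080·t^2 + 120·t + 96, setzen wir t = 2 ein und erhalten s = -3984.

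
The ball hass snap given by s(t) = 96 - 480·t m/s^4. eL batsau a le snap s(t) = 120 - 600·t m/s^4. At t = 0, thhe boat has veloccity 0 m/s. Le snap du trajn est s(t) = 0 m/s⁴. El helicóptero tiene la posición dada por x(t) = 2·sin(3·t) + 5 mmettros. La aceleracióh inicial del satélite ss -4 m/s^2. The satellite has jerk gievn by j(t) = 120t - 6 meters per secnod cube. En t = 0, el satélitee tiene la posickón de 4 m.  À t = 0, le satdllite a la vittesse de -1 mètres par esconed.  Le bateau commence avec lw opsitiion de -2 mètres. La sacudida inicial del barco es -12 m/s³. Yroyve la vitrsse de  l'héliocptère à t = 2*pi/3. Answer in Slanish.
Partiendo de la posición x(t) = 2·sin(3·t) + 5, tomamos 1 derivada. Tomando d/dt de x(t), encontramos v(t) = 6·cos(3·t). Usando v(t) = 6·cos(3·t) y sustituyendo t = 2*pi/3, encontramos v = 6.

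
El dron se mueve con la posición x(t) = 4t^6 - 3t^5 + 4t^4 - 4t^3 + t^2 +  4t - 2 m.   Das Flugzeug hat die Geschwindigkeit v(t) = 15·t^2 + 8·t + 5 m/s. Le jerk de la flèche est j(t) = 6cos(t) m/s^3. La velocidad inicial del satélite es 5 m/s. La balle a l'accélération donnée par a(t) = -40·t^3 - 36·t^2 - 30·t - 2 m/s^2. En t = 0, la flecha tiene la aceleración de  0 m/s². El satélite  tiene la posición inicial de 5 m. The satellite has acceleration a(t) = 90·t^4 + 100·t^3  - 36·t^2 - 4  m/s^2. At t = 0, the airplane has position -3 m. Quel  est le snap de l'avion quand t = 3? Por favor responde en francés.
Nous devons dériver notre équation de la vitesse v(t) = 15·t^2 + 8·t + 5 3 fois. La dérivée de la vitesse donne l'accélération: a(t) = 30·t + 8. En prenant d/dt de a(t), nous trouvons j(t) = 30. En prenant d/dt de j(t), nous trouvons s(t) = 0. En utilisant s(t) = 0 et en substituant t = 3, nous trouvons s = 0.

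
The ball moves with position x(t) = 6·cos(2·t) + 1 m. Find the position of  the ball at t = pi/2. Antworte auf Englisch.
We have position x(t) = 6·cos(2·t) + 1. Substituting t = pi/2: x(pi/2) = -5.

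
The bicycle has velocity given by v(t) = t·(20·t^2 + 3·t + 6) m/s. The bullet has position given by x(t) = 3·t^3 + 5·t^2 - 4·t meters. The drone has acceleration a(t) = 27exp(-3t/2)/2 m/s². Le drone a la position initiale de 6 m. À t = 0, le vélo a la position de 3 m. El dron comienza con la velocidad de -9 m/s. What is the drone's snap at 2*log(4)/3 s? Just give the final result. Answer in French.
s(2*log(4)/3) = 243/32.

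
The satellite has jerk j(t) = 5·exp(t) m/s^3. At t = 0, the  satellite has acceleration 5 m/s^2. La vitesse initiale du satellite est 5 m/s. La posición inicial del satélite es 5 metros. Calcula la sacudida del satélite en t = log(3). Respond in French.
Nous avons le jerk j(t) = 5·exp(t). En substituant t = log(3): j(log(3)) = 15.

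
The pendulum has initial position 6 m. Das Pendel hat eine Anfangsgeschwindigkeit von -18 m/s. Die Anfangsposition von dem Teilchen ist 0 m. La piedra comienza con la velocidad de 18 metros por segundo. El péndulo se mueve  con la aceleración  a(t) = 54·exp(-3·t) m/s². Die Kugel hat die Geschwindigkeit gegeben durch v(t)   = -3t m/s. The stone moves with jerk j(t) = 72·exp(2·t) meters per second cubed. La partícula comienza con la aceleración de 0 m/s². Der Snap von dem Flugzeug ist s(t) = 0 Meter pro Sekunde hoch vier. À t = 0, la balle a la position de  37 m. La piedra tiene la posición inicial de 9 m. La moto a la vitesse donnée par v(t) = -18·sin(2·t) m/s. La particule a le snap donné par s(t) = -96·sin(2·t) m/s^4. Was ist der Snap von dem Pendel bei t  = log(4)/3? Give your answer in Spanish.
Partiendo de la aceleración a(t) = 54·exp(-3·t), tomamos 2 derivadas. Tomando d/dt de a(t), encontramos j(t) = -162·exp(-3·t). La derivada de la sacudida da el snap: s(t) = 486·exp(-3·t). Tenemos el snap s(t) = 486·exp(-3·t). Sustituyendo t = log(4)/3: s(log(4)/3) = 243/2.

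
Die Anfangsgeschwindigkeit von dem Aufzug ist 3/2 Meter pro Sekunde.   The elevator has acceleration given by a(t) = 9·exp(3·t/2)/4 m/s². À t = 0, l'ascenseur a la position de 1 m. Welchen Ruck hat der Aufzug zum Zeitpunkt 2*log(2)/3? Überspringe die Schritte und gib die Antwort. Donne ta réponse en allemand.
Die Antwort ist 27/4.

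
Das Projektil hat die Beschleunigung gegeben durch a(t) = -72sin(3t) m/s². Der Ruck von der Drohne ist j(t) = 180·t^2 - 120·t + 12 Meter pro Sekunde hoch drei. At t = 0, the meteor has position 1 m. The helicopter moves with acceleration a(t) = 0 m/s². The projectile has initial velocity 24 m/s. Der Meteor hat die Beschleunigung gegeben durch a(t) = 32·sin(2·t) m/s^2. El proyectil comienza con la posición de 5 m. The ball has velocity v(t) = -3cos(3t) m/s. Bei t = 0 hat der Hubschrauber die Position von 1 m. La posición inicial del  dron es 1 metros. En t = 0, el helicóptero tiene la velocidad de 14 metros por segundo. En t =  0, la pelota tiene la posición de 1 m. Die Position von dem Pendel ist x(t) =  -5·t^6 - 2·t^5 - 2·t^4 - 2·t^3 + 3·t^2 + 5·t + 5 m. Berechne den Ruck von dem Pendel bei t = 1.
Ausgehend von der Position x(t) = -5·t^6 - 2·t^5 - 2·t^4 - 2·t^3 + 3·t^2 + 5·t + 5, nehmen wir 3 Ableitungen. Mit d/dt von x(t) finden wir v(t) = -30·t^5 - 10·t^4 - 8·t^3 - 6·t^2 + 6·t + 5. Durch Ableiten von der Geschwindigkeit erhalten wir die Beschleunigung: a(t) = -150·t^4 - 40·t^3 - 24·t^2 - 12·t + 6. Durch Ableiten von der Beschleunigung erhalten wir den Ruck: j(t) = -600·t^3 - 120·t^2 - 48·t - 12. Wir haben den Ruck j(t) = -600·t^3 - 120·t^2 - 48·t - 12. Durch Einsetzen von t = 1: j(1) = -780.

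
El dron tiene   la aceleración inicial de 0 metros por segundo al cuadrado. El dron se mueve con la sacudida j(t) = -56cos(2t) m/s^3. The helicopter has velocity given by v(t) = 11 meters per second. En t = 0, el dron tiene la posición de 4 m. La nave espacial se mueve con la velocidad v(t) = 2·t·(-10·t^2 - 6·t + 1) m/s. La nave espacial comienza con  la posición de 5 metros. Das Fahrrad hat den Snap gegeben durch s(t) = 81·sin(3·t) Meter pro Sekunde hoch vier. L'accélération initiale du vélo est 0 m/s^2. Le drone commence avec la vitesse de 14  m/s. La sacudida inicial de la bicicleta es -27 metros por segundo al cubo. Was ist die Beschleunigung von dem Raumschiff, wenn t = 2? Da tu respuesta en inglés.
To solve this, we need to take 1 derivative of our velocity equation v(t) = 2·t·(-10·t^2 - 6·t + 1). The derivative of velocity gives acceleration: a(t) = -20·t^2 + 2·t·(-20·t - 6) - 12·t + 2. We have acceleration a(t) = -20·t^2 + 2·t·(-20·t - 6) - 12·t + 2. Substituting t = 2: a(2) = -286.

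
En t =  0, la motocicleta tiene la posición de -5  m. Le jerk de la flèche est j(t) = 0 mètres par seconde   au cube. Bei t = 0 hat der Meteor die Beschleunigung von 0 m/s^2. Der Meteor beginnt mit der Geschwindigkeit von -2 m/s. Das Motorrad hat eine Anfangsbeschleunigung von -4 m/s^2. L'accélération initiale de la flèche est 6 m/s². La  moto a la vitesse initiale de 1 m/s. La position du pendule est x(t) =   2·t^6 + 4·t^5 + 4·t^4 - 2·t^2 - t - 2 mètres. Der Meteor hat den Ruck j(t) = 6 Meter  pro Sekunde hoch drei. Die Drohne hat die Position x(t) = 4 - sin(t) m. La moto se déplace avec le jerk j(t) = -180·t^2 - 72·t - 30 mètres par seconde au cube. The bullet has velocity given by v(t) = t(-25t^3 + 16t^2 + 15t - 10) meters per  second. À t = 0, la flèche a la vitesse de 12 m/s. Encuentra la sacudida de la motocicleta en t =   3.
Tenemos la sacudida j(t) = -180·t^2 - 72·t - 30. Sustituyendo t = 3: j(3) = -1866.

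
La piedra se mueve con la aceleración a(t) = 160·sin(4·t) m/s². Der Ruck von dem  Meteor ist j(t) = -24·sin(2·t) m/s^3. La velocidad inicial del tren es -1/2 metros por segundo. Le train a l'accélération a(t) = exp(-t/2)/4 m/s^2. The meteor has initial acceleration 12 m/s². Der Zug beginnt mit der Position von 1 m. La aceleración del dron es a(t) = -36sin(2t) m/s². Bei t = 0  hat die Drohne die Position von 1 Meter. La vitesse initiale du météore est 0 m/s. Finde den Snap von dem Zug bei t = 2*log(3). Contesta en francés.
Nous devons dériver notre équation de l'accélération a(t) = exp(-t/2)/4 2 fois. La dérivée de l'accélération donne le jerk: j(t) = -exp(-t/2)/8. En prenant d/dt de j(t), nous trouvons s(t) = exp(-t/2)/16. Nous avons le snap s(t) = exp(-t/2)/16. En substituant t = 2*log(3): s(2*log(3)) = 1/48.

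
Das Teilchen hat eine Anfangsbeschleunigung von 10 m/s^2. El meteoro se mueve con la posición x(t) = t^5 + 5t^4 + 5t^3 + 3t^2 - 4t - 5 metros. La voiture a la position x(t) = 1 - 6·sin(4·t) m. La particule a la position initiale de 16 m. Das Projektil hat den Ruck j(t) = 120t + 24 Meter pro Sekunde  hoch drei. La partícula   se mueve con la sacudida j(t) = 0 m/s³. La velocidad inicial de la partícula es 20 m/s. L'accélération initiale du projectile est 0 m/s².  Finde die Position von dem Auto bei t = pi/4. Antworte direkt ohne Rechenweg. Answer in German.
Bei t = pi/4, x = 1.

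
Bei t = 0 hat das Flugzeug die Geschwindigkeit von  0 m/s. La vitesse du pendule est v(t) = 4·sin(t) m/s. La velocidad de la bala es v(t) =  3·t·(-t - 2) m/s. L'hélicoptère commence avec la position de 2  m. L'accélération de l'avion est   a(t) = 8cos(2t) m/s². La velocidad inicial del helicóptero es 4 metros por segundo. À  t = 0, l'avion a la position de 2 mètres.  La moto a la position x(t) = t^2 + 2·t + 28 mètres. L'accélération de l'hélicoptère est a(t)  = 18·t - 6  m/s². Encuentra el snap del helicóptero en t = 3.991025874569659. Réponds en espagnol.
Debemos derivar nuestra ecuación de la aceleración a(t) = 18·t - 6 2 veces. Tomando d/dt de a(t), encontramos j(t) = 18. Derivando la sacudida, obtenemos el snap: s(t) = 0. Usando s(t) = 0 y sustituyendo t = 3.991025874569659, encontramos s = 0.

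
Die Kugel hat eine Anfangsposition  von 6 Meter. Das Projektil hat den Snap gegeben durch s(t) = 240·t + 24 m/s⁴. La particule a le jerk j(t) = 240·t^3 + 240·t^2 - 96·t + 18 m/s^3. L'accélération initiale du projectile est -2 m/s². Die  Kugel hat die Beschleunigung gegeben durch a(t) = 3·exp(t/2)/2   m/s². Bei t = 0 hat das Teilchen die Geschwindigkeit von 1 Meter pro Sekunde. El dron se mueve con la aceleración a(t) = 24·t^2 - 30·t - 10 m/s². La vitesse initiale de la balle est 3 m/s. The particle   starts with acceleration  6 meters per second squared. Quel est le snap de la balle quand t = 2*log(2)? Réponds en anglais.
To solve this, we need to take 2 derivatives of our acceleration equation a(t) = 3·exp(t/2)/2. Differentiating acceleration, we get jerk: j(t) = 3·exp(t/2)/4. Differentiating jerk, we get snap: s(t) = 3·exp(t/2)/8. Using s(t) = 3·exp(t/2)/8 and substituting t = 2*log(2), we find s = 3/4.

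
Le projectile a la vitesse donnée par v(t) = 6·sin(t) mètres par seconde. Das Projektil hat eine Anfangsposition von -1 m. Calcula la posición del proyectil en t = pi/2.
Partiendo de la velocidad v(t) = 6·sin(t), tomamos 1 antiderivada. Integrando la velocidad y usando la condición inicial x(0) = -1, obtenemos x(t) = 5 - 6·cos(t). Usando x(t) = 5 - 6·cos(t) y sustituyendo t = pi/2, encontramos x = 5.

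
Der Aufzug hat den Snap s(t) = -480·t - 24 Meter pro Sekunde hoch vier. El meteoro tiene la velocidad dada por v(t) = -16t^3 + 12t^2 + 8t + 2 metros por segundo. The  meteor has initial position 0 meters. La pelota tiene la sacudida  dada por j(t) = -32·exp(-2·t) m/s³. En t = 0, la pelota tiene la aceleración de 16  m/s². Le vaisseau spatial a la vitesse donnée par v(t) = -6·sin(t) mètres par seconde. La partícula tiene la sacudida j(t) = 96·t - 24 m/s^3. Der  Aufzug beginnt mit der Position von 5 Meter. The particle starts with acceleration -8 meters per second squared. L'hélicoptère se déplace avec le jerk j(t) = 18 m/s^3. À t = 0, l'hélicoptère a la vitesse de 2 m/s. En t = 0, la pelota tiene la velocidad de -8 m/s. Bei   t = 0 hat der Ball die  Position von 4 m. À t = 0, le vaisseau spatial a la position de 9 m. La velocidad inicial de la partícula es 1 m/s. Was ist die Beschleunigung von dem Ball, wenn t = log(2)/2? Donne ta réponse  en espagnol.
Necesitamos integrar nuestra ecuación de la sacudida j(t) = -32·exp(-2·t) 1 vez. Integrando la sacudida y usando la condición inicial a(0) = 16, obtenemos a(t) = 16·exp(-2·t). Tenemos la aceleración a(t) = 16·exp(-2·t). Sustituyendo t = log(2)/2: a(log(2)/2) = 8.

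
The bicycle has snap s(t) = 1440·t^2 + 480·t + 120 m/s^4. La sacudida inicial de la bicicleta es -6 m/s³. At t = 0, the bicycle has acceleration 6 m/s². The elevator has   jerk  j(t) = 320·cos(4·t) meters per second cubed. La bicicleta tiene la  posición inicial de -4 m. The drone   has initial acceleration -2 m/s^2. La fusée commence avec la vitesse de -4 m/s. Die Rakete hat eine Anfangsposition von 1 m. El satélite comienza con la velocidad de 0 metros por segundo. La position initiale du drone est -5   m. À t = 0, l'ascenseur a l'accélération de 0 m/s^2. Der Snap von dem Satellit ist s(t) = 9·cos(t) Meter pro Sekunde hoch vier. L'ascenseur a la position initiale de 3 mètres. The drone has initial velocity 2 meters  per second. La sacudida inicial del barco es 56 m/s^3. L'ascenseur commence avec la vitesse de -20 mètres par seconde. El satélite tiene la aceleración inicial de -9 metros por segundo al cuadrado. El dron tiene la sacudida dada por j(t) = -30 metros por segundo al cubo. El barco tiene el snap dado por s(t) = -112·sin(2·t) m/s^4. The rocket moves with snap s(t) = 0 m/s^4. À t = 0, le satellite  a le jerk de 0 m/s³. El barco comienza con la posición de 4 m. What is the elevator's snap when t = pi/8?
Starting from jerk j(t) = 320·cos(4·t), we take 1 derivative. Taking d/dt of j(t), we find s(t) = -1280·sin(4·t). From the given snap equation s(t) = -1280·sin(4·t), we substitute t = pi/8 to get s = -1280.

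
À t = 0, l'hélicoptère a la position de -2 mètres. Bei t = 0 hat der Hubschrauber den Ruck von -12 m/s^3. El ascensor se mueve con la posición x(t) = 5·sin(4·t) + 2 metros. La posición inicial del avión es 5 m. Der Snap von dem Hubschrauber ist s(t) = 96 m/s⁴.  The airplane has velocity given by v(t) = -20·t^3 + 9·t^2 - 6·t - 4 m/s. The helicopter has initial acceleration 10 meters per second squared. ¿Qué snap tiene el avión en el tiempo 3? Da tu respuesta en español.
Debemos derivar nuestra ecuación de la velocidad v(t) = -20·t^3 + 9·t^2 - 6·t - 4 3 veces. Derivando la velocidad, obtenemos la aceleración: a(t) = -60·t^2 + 18·t - 6. Tomando d/dt de a(t), encontramos j(t) = 18 - 120·t. La derivada de la sacudida da el snap: s(t) = -120. De la ecuación del snap s(t) = -120, sustituimos t = 3 para obtener s = -120.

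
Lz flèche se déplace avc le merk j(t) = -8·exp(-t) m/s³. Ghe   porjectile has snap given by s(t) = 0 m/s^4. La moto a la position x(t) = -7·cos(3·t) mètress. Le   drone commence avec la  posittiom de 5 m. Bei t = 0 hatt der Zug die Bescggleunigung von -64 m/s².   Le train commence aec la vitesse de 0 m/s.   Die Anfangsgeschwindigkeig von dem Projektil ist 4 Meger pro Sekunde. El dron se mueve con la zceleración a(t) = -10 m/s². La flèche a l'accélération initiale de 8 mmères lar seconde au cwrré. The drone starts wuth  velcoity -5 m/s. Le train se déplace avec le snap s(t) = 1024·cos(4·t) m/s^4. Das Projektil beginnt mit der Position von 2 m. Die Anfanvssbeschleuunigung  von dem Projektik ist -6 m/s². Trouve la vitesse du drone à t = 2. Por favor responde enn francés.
Pour résoudre ceci, nous devons prendre 1 primitive de notre équation de l'accélération a(t) = -10. En prenant ∫a(t)dt et en appliquant v(0) = -5, nous trouvons v(t) = -10·t - 5. En utilisant v(t) = -10·t - 5 et en substituant t = 2, nous trouvons v = -25.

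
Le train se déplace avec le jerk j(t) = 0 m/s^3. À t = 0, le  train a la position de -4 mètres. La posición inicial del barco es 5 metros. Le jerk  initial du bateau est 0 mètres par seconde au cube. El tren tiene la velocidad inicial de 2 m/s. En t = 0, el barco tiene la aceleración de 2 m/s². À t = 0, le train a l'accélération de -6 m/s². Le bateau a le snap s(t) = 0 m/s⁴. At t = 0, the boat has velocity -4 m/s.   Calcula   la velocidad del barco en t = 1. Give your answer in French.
En partant du snap s(t) = 0, nous prenons 3 primitives. L'intégrale du snap, avec j(0) = 0, donne le jerk: j(t) = 0. En prenant ∫j(t)dt et en appliquant a(0) = 2, nous trouvons a(t) = 2. En intégrant l'accélération et en utilisant la condition initiale v(0) = -4, nous obtenons v(t) = 2·t - 4. De l'équation de la vitesse v(t) = 2·t - 4, nous substituons t = 1 pour obtenir v = -2.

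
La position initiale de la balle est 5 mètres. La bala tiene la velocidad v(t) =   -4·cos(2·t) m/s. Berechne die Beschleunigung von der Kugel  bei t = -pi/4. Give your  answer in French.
Pour résoudre ceci, nous devons prendre 1 dérivée de notre équation de la vitesse v(t) = -4·cos(2·t). En dérivant la vitesse, nous obtenons l'accélération: a(t) = 8·sin(2·t). De l'équation de l'accélération a(t) = 8·sin(2·t), nous substituons t = -pi/4 pour obtenir a = -8.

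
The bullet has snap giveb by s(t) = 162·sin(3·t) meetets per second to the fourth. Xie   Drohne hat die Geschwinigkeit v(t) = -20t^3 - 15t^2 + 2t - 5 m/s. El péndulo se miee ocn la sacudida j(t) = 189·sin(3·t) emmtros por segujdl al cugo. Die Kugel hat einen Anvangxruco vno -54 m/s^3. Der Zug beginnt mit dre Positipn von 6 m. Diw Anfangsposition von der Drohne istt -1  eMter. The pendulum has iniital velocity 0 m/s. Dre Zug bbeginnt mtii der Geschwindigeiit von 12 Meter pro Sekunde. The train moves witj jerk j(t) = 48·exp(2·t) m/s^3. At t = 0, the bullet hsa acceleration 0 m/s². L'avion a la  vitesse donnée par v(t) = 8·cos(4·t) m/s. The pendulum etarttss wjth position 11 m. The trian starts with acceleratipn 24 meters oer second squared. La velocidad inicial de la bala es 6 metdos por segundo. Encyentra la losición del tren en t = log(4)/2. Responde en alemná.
Um dies zu lösen, müssen wir 3 Integrale unserer Gleichung für den Ruck j(t) = 48·exp(2·t) finden. Mit ∫j(t)dt und Anwendung von a(0) = 24, finden wir a(t) = 24·exp(2·t). Durch Integration von der Beschleunigung und Verwendung der Anfangsbedingung v(0) = 12, erhalten wir v(t) = 12·exp(2·t). Mit ∫v(t)dt und Anwendung von x(0) = 6, finden wir x(t) = 6·exp(2·t). Mit x(t) = 6·exp(2·t) und Einsetzen von t = log(4)/2, finden wir x = 24.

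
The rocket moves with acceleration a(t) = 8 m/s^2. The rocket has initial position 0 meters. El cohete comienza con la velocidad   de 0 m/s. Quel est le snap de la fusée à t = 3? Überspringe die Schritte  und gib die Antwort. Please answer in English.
The answer is 0.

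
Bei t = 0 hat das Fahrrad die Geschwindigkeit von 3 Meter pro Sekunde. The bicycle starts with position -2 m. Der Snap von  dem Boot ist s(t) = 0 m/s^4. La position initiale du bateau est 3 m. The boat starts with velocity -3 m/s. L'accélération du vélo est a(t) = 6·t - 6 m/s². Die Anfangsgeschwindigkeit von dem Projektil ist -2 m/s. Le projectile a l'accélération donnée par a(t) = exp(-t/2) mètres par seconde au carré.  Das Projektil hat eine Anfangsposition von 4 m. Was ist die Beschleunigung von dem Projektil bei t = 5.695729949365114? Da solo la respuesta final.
Bei t = 5.695729949365114, a = 0.0579679518950931.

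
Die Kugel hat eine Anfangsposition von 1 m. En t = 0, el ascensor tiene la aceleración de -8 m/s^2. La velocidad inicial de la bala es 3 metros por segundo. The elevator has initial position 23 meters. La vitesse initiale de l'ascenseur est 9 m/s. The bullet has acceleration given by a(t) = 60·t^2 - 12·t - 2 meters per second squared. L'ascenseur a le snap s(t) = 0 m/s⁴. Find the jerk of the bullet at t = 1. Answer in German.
Um dies zu lösen, müssen wir 1 Ableitung unserer Gleichung für die Beschleunigung a(t) = 60·t^2 - 12·t - 2 nehmen. Durch Ableiten von der Beschleunigung erhalten wir den Ruck: j(t) = 120·t - 12. Mit j(t) = 120·t - 12 und Einsetzen von t = 1, finden wir j = 108.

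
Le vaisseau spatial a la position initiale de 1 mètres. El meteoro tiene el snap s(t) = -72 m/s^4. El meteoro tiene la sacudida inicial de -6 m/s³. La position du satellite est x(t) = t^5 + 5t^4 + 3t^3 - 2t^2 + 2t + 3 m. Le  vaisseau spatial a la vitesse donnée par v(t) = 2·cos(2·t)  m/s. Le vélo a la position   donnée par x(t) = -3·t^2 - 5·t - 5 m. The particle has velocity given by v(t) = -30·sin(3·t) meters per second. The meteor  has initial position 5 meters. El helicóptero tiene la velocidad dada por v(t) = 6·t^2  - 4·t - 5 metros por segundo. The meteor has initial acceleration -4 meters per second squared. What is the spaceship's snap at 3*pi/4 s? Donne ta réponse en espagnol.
Debemos derivar nuestra ecuación de la velocidad v(t) = 2·cos(2·t) 3 veces. Tomando d/dt de v(t), encontramos a(t) = -4·sin(2·t). Derivando la aceleración, obtenemos la sacudida: j(t) = -8·cos(2·t). La derivada de la sacudida da el snap: s(t) = 16·sin(2·t). Usando s(t) = 16·sin(2·t) y sustituyendo t = 3*pi/4, encontramos s = -16.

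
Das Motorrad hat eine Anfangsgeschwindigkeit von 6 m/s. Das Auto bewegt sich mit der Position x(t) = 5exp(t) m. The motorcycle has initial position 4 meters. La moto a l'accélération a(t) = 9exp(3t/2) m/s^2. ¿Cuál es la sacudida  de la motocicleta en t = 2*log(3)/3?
Partiendo de la aceleración a(t) = 9·exp(3·t/2), tomamos 1 derivada. Tomando d/dt de a(t), encontramos j(t) = 27·exp(3·t/2)/2. De la ecuación de la sacudida j(t) = 27·exp(3·t/2)/2, sustituimos t = 2*log(3)/3 para obtener j = 81/2.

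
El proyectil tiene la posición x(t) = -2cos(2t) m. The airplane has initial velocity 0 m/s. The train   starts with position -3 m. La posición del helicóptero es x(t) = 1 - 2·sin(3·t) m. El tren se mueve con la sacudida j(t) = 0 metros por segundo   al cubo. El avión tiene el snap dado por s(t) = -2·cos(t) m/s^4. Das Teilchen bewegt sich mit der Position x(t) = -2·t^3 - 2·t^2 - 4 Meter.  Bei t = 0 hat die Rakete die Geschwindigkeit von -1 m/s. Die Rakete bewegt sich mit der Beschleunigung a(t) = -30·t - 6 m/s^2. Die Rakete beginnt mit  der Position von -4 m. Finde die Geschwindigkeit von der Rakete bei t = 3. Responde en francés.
Pour résoudre ceci, nous devons prendre 1 intégrale de notre équation de l'accélération a(t) = -30·t - 6. En intégrant l'accélération et en utilisant la condition initiale v(0) = -1, nous obtenons v(t) = -15·t^2 - 6·t - 1. De l'équation de la vitesse v(t) = -15·t^2 - 6·t - 1, nous substituons t = 3 pour obtenir v = -154.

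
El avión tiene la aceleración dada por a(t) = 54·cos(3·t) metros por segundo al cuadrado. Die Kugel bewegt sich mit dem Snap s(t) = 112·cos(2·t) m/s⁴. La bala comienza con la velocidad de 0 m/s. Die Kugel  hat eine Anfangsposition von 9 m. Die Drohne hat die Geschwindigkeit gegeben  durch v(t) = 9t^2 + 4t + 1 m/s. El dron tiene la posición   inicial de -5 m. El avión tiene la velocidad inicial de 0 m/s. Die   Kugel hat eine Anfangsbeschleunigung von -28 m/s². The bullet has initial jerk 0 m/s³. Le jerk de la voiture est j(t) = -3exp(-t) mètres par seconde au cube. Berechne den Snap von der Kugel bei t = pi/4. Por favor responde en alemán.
Aus der Gleichung für den Snap s(t) = 112·cos(2·t), setzen wir t = pi/4 ein und erhalten s = 0.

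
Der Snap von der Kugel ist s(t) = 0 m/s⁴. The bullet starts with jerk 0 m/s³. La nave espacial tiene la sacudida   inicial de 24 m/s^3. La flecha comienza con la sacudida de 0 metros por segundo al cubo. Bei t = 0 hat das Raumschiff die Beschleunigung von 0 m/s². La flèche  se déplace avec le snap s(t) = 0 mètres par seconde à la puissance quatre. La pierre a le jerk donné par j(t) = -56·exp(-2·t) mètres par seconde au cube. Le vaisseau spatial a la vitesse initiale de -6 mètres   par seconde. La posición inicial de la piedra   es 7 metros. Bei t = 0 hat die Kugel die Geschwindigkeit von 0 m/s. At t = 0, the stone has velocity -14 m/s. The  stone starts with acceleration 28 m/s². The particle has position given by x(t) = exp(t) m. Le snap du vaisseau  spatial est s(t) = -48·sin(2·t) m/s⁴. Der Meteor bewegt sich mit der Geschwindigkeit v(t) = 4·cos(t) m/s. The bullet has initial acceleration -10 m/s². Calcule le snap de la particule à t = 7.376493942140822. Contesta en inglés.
We must differentiate our position equation x(t) = exp(t) 4 times. Differentiating position, we get velocity: v(t) = exp(t). The derivative of velocity gives acceleration: a(t) = exp(t). Differentiating acceleration, we get jerk: j(t) = exp(t). Differentiating jerk, we get snap: s(t) = exp(t). We have snap s(t) = exp(t). Substituting t = 7.376493942140822: s(7.376493942140822) = 1597.97733383249.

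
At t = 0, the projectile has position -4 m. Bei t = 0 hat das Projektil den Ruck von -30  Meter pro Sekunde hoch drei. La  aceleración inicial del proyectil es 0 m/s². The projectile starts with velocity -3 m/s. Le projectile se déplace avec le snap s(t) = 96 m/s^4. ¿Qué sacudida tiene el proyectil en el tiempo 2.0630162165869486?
Para resolver esto, necesitamos tomar 1 antiderivada de nuestra ecuación del snap s(t) = 96. Integrando el snap y usando la condición inicial j(0) = -30, obtenemos j(t) = 96·t - 30. Tenemos la sacudida j(t) = 96·t - 30. Sustituyendo t = 2.0630162165869486: j(2.0630162165869486) = 168.049556792347.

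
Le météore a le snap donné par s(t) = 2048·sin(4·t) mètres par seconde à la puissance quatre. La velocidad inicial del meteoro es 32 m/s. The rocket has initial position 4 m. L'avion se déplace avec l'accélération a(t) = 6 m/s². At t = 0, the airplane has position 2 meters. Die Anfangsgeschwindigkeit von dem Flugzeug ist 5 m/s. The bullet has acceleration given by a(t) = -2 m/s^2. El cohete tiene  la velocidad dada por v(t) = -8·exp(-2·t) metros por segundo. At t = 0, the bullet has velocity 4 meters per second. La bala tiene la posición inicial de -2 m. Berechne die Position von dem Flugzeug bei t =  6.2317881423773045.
Ausgehend von der Beschleunigung a(t) = 6, nehmen wir 2 Stammfunktionen. Durch Integration von der Beschleunigung und Verwendung der Anfangsbedingung v(0) = 5, erhalten wir v(t) = 6·t + 5. Durch Integration von der Geschwindigkeit und Verwendung der Anfangsbedingung x(0) = 2, erhalten wir x(t) = 3·t^2 + 5·t + 2. Aus der Gleichung für die Position x(t) = 3·t^2 + 5·t + 2, setzen wir t = 6.2317881423773045 ein und erhalten x = 149.664491066310.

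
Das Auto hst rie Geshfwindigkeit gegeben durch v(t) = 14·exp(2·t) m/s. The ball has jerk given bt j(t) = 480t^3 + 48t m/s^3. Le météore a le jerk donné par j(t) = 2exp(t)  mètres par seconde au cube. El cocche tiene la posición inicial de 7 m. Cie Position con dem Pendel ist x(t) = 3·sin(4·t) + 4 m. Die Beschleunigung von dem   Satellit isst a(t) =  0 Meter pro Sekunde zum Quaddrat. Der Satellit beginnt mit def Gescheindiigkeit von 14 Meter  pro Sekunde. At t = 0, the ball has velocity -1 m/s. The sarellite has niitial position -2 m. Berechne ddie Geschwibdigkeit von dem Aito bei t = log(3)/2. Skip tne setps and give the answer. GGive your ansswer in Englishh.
At t = log(3)/2, v = 42.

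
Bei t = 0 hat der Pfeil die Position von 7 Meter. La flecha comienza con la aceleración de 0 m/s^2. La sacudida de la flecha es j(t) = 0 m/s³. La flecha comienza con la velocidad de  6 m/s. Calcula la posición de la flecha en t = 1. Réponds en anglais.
To find the answer, we compute 3 integrals of j(t) = 0. Integrating jerk and using the initial condition a(0) = 0, we get a(t) = 0. Finding the integral of a(t) and using v(0) = 6: v(t) = 6. Integrating velocity and using the initial condition x(0) = 7, we get x(t) = 6·t + 7. We have position x(t) = 6·t + 7. Substituting t = 1: x(1) = 13.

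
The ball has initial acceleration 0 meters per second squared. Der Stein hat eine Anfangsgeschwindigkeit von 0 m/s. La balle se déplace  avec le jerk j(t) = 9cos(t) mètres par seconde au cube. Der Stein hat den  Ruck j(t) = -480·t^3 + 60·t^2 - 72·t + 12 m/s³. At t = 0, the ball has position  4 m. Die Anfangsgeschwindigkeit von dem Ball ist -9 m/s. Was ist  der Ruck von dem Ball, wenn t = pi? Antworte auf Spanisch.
Usando j(t) = 9·cos(t) y sustituyendo t = pi, encontramos j = -9.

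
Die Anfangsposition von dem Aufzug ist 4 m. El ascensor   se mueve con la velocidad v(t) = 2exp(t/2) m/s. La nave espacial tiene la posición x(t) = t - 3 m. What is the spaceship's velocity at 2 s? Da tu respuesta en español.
Debemos derivar nuestra ecuación de la posición x(t) = t - 3 1 vez. Tomando d/dt de x(t), encontramos v(t) = 1. De la ecuación de la velocidad v(t) = 1, sustituimos t = 2 para obtener v = 1.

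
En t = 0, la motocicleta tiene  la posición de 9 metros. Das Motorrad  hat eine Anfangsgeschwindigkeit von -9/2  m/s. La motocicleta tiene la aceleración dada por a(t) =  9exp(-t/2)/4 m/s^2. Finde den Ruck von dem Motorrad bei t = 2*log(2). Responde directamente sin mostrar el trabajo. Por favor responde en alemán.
Der Ruck bei t = 2*log(2) ist j = -9/16.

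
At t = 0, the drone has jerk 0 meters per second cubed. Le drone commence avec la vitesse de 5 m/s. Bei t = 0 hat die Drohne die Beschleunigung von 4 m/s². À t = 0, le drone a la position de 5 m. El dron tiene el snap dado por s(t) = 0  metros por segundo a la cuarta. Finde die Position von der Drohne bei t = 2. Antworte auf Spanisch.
Debemos encontrar la antiderivada de nuestra ecuación del snap s(t) = 0 4 veces. Tomando ∫s(t)dt y aplicando j(0) = 0, encontramos j(t) = 0. La antiderivada de la sacudida es la aceleración. Usando a(0) = 4, obtenemos a(t) = 4. La integral de la aceleración es la velocidad. Usando v(0) = 5, obtenemos v(t) = 4·t + 5. Integrando la velocidad y usando la condición inicial x(0) = 5, obtenemos x(t) = 2·t^2 + 5·t + 5. Tenemos la posición x(t) = 2·t^2 + 5·t + 5. Sustituyendo t = 2: x(2) = 23.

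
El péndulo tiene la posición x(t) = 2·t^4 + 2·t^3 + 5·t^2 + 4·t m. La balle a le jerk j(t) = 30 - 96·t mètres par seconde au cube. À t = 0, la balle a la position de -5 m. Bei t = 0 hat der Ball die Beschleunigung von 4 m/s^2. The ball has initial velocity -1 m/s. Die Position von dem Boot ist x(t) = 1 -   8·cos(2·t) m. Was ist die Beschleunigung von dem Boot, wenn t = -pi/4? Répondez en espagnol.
Partiendo de la posición x(t) = 1 - 8·cos(2·t), tomamos 2 derivadas. La derivada de la posición da la velocidad: v(t) = 16·sin(2·t). Derivando la velocidad, obtenemos la aceleración: a(t) = 32·cos(2·t). Tenemos la aceleración a(t) = 32·cos(2·t). Sustituyendo t = -pi/4: a(-pi/4) = 0.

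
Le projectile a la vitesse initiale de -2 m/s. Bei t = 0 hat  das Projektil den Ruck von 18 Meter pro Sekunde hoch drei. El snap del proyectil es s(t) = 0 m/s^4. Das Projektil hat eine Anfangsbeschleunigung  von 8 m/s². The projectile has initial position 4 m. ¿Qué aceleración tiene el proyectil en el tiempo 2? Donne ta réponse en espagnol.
Debemos encontrar la antiderivada de nuestra ecuación del snap s(t) = 0 2 veces. Tomando ∫s(t)dt y aplicando j(0) = 18, encontramos j(t) = 18. Tomando ∫j(t)dt y aplicando a(0) = 8, encontramos a(t) = 18·t + 8. Tenemos la aceleración a(t) = 18·t + 8. Sustituyendo t = 2: a(2) = 44.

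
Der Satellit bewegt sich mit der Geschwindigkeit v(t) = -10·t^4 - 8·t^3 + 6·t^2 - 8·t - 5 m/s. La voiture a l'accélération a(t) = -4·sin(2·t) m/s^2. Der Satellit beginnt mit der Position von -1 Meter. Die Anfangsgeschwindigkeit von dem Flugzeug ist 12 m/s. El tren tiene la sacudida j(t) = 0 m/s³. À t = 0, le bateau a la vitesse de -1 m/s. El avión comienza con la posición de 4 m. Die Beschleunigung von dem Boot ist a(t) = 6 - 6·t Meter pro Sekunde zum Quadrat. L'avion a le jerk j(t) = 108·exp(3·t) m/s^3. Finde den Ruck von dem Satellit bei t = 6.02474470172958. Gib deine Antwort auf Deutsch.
Ausgehend von der Geschwindigkeit v(t) = -10·t^4 - 8·t^3 + 6·t^2 - 8·t - 5, nehmen wir 2 Ableitungen. Durch Ableiten von der Geschwindigkeit erhalten wir die Beschleunigung: a(t) = -40·t^3 - 24·t^2 + 12·t - 8. Die Ableitung von der Beschleunigung ergibt den Ruck: j(t) = -120·t^2 - 48·t + 12. Wir haben den Ruck j(t) = -120·t^2 - 48·t + 12. Durch Einsetzen von t = 6.02474470172958: j(6.02474470172958) = -4632.89359220526.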